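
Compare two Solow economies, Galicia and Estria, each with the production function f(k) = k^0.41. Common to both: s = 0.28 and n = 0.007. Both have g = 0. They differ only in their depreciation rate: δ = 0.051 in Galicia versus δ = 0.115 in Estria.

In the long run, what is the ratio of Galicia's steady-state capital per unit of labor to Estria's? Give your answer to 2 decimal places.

Steady-state k* = [s/(n + δ)]^(1/(1−α)), so the ratio is [ (s_G/(n + δ)_G) / (s_E/(n + δ)_E) ]^1.6949.
s_G/(n + δ)_G = 0.28/0.058 = 4.8276; s_E/(n + δ)_E = 0.28/0.122 = 2.2951.
Ratio = (4.8276/2.2951)^1.6949 = 2.1034^1.6949 ≈ 3.5263

k*_G / k*_E ≈ 3.53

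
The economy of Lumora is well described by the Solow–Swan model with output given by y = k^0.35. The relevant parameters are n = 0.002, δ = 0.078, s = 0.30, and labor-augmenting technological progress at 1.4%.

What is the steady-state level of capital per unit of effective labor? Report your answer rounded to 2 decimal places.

At the steady state, Δk = 0, so s·k^α = (n + g + δ)·k.
Rearranging, k^(1−α) = s / (n + g + δ).
k^0.65 = 0.30 / (0.002 + 0.014 + 0.078) = 0.30 / 0.094 = 3.1915
k* = 3.1915^(1/0.65) ≈ 5.9618

k* ≈ 5.96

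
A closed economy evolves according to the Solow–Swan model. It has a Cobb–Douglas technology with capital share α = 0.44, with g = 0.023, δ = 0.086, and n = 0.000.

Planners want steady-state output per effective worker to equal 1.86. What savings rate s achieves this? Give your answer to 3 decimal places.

s ≈ 0.240

Steady state requires s·f(k) = (n + g + δ)·k, i.e. s·k^α = (n + g + δ)·k.
Since y* = [s/(n + g + δ)]^(α/(1−α)), we have s/(n + g + δ) = (y*)^((1−α)/α) = 1.86^1.2727 = 2.2030.
Therefore s = 2.2030 × (n + g + δ) = 2.2030 × 0.109 = 0.2401.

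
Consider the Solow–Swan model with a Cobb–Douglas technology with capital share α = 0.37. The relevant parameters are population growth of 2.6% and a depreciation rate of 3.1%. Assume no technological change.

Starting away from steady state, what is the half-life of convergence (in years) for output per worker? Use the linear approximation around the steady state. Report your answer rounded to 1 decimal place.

about 19.3 years

Near the steady state the convergence rate is λ = (1 − α)(n + δ).
λ = (1 − 0.37) × 0.057 = 0.63 × 0.057 = 0.03591
Half-life = ln 2 / λ = 0.6931 / 0.03591 ≈ 19.30 years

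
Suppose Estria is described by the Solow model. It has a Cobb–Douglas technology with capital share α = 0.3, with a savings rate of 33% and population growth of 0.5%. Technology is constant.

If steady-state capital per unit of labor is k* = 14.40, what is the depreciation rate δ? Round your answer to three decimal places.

In steady state, investment equals break-even investment: s·k^α = (n + δ)·k.
So s / (n + δ) = (k*)^(1−α) = 14.40^0.7 = 6.4692.
Therefore n + δ = s / 6.4692 = 0.33 / 6.4692 = 0.0510, so δ = 0.0510 − 0.005 = 0.0460.

δ ≈ 0.046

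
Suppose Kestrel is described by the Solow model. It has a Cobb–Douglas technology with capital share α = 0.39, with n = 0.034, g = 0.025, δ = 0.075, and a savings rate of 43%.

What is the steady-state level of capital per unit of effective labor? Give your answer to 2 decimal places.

Steady state requires s·f(k) = (n + g + δ)·k, i.e. s·k^α = (n + g + δ)·k.
Dividing both sides by k: k^(1−α) = s / (n + g + δ).
k^0.61 = 0.43 / (0.034 + 0.025 + 0.075) = 0.43 / 0.134 = 3.2090
k* = 3.2090^(1/0.61) ≈ 6.7626

k* = 6.76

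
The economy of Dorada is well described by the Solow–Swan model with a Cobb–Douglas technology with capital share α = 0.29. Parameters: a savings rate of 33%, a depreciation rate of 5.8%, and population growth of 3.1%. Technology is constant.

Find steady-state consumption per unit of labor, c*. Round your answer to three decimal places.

Steady state requires s·f(k) = (n + δ)·k, i.e. s·k^α = (n + δ)·k.
Rearranging, k^(1−α) = s / (n + δ).
k^0.71 = 0.33 / (0.031 + 0.058) = 0.33 / 0.089 = 3.7079
k* = 3.7079^(1/0.71) ≈ 6.3327
y* = (k*)^α = 6.3327^0.29 ≈ 1.7079
c* = (1 − s)·y* = (1 − 0.33) × 1.7079 ≈ 1.1443

c* = 1.144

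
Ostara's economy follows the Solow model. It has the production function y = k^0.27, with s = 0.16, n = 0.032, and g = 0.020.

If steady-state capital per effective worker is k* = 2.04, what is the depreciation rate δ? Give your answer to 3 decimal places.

δ ≈ 0.043

At the steady state, Δk = 0, so s·k^α = (n + g + δ)·k.
So s / (n + g + δ) = (k*)^(1−α) = 2.04^0.73 = 1.6828.
Therefore n + g + δ = s / 1.6828 = 0.16 / 1.6828 = 0.0951, so δ = 0.0951 − 0.052 = 0.0431.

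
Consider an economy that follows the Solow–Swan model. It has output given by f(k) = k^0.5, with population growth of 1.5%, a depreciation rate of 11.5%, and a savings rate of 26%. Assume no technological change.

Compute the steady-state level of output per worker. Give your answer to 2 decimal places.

In steady state, investment equals break-even investment: s·k^α = (n + δ)·k.
Dividing both sides by k: k^(1−α) = s / (n + δ).
k^0.5 = 0.26 / (0.015 + 0.115) = 0.26 / 0.130 = 2.0000
k* = 2.0000^(1/0.5) ≈ 4.0000
y* = (k*)^α = 4.0000^0.5 ≈ 2.0000

y* ≈ 2.00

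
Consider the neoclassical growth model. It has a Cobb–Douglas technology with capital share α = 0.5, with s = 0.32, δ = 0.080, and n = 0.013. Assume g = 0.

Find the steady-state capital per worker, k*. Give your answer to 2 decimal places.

k* ≈ 11.84

At the steady state, Δk = 0, so s·k^α = (n + δ)·k.
Dividing both sides by k: k^(1−α) = s / (n + δ).
k^0.5 = 0.32 / (0.013 + 0.080) = 0.32 / 0.093 = 3.4409
k* = 3.4409^(1/0.5) ≈ 11.8398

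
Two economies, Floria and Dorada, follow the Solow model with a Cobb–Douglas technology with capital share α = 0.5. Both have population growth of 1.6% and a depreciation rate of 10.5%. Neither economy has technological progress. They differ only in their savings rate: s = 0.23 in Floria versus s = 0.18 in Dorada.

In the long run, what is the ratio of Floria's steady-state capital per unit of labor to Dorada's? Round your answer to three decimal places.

Steady-state k* = [s/(n + δ)]^(1/(1−α)), so the ratio is [ (s_F/(n + δ)_F) / (s_D/(n + δ)_D) ]^2.
s_F/(n + δ)_F = 0.23/0.121 = 1.9008; s_D/(n + δ)_D = 0.18/0.121 = 1.4876.
Ratio = (1.9008/1.4876)^2 = 1.2778^2 ≈ 1.6328

ratio ≈ 1.633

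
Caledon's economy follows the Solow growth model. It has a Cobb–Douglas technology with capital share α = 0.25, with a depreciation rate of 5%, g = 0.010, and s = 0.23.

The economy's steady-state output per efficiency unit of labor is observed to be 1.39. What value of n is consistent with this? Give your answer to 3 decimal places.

n ≈ 0.026

In steady state, investment equals break-even investment: s·k^α = (n + g + δ)·k.
Since y* = [s/(n + g + δ)]^(α/(1−α)), we have s/(n + g + δ) = (y*)^((1−α)/α) = 1.39^3 = 2.6856.
Therefore n + g + δ = s / 2.6856 = 0.23 / 2.6856 = 0.0856, so n = 0.0856 − 0.060 = 0.0256.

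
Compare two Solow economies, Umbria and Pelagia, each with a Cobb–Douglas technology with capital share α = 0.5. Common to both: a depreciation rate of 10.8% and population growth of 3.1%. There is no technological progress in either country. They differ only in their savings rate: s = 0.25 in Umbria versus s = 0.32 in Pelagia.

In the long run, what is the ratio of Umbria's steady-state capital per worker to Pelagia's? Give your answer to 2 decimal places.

Steady-state k* = [s/(n + δ)]^(1/(1−α)), so the ratio is [ (s_U/(n + δ)_U) / (s_P/(n + δ)_P) ]^2.
s_U/(n + δ)_U = 0.25/0.139 = 1.7986; s_P/(n + δ)_P = 0.32/0.139 = 2.3022.
Ratio = (1.7986/2.3022)^2 = 0.7813^2 ≈ 0.6104

ratio ≈ 0.61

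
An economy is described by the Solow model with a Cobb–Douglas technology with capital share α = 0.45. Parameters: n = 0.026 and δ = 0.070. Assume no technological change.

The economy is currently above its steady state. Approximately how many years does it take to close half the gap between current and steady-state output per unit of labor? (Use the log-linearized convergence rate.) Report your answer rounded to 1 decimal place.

about 13.1 years

Near the steady state the convergence rate is λ = (1 − α)(n + δ).
λ = (1 − 0.45) × 0.096 = 0.55 × 0.096 = 0.0528
Half-life = ln 2 / λ = 0.6931 / 0.0528 ≈ 13.13 years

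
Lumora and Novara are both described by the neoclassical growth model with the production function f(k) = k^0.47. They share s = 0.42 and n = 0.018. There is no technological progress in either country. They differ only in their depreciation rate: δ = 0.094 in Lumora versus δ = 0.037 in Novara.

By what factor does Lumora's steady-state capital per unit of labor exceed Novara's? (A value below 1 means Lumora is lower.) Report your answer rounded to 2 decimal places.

Steady-state k* = [s/(n + δ)]^(1/(1−α)), so the ratio is [ (s_L/(n + δ)_L) / (s_N/(n + δ)_N) ]^1.8868.
s_L/(n + δ)_L = 0.42/0.112 = 3.7500; s_N/(n + δ)_N = 0.42/0.055 = 7.6364.
Ratio = (3.7500/7.6364)^1.8868 = 0.4911^1.8868 ≈ 0.2614

ratio ≈ 0.26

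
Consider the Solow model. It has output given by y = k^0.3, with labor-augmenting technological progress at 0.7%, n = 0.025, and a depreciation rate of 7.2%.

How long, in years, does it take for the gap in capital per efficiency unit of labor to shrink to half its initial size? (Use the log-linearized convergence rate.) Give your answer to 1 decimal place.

Near the steady state the convergence rate is λ = (1 − α)(n + g + δ).
λ = (1 − 0.3) × 0.104 = 0.7 × 0.104 = 0.0728
Half-life = ln 2 / λ = 0.6931 / 0.0728 ≈ 9.52 years

about 9.5 years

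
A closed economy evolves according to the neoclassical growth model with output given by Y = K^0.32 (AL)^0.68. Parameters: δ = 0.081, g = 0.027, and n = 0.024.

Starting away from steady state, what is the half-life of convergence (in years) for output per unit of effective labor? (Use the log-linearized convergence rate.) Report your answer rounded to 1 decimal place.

about 7.7 years

Near the steady state the convergence rate is λ = (1 − α)(n + g + δ).
λ = (1 − 0.32) × 0.132 = 0.68 × 0.132 = 0.08976
Half-life = ln 2 / λ = 0.6931 / 0.08976 ≈ 7.72 years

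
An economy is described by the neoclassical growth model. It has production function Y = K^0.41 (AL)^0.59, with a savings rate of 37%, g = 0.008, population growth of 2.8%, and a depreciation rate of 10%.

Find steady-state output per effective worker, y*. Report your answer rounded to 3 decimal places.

y* = 2.005

At the steady state, Δk = 0, so s·k^α = (n + g + δ)·k.
Dividing both sides by k: k^(1−α) = s / (n + g + δ).
k^0.59 = 0.37 / (0.028 + 0.008 + 0.100) = 0.37 / 0.136 = 2.7206
k* = 2.7206^(1/0.59) ≈ 5.4541
y* = (k*)^α = 5.4541^0.41 ≈ 2.0047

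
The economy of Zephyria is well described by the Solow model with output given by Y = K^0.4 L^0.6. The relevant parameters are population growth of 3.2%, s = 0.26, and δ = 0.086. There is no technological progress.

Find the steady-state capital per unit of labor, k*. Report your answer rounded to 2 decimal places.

In steady state, investment equals break-even investment: s·k^α = (n + δ)·k.
Dividing both sides by k: k^(1−α) = s / (n + δ).
k^0.6 = 0.26 / (0.032 + 0.086) = 0.26 / 0.118 = 2.2034
k* = 2.2034^(1/0.6) ≈ 3.7310

k* = 3.73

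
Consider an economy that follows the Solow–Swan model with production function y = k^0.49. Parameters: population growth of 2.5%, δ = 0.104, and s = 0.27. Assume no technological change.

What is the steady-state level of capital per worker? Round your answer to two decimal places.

Steady state requires s·f(k) = (n + δ)·k, i.e. s·k^α = (n + δ)·k.
Dividing both sides by k: k^(1−α) = s / (n + δ).
k^0.51 = 0.27 / (0.025 + 0.104) = 0.27 / 0.129 = 2.0930
k* = 2.0930^(1/0.51) ≈ 4.2556

k* = 4.26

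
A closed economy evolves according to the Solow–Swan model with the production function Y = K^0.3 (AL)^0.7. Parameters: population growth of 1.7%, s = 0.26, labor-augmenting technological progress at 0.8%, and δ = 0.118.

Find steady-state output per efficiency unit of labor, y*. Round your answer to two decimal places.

y* = 1.29

In steady state, investment equals break-even investment: s·k^α = (n + g + δ)·k.
Dividing both sides by k: k^(1−α) = s / (n + g + δ).
k^0.7 = 0.26 / (0.017 + 0.008 + 0.118) = 0.26 / 0.143 = 1.8182
k* = 1.8182^(1/0.7) ≈ 2.3492
y* = (k*)^α = 2.3492^0.3 ≈ 1.2920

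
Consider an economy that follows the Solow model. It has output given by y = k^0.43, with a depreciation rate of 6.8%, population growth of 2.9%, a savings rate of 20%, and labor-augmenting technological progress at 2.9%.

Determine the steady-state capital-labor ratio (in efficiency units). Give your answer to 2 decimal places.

In steady state, investment equals break-even investment: s·k^α = (n + g + δ)·k.
Dividing both sides by k: k^(1−α) = s / (n + g + δ).
k^0.57 = 0.20 / (0.029 + 0.029 + 0.068) = 0.20 / 0.126 = 1.5873
k* = 1.5873^(1/0.57) ≈ 2.2492

k* ≈ 2.25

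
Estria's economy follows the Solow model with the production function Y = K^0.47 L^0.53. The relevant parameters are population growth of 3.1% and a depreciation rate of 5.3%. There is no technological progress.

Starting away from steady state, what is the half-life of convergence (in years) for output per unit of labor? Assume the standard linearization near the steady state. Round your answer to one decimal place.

half-life ≈ 15.6 years

Near the steady state the convergence rate is λ = (1 − α)(n + δ).
λ = (1 − 0.47) × 0.084 = 0.53 × 0.084 = 0.04452
Half-life = ln 2 / λ = 0.6931 / 0.04452 ≈ 15.57 years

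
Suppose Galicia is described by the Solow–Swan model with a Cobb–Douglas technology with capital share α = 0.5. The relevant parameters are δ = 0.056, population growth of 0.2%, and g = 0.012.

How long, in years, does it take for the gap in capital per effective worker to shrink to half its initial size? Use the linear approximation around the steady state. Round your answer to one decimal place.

Near the steady state the convergence rate is λ = (1 − α)(n + g + δ).
λ = (1 − 0.5) × 0.070 = 0.5 × 0.070 = 0.0350
Half-life = ln 2 / λ = 0.6931 / 0.0350 ≈ 19.80 years

t_½ ≈ 19.8 years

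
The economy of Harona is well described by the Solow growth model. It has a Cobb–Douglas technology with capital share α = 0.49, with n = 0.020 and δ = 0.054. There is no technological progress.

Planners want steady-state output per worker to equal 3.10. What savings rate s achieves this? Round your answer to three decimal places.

In steady state, investment equals break-even investment: s·k^α = (n + δ)·k.
Since y* = [s/(n + δ)]^(α/(1−α)), we have s/(n + δ) = (y*)^((1−α)/α) = 3.10^1.0408 = 3.2465.
Therefore s = 3.2465 × (n + δ) = 3.2465 × 0.074 = 0.2402.

s ≈ 0.240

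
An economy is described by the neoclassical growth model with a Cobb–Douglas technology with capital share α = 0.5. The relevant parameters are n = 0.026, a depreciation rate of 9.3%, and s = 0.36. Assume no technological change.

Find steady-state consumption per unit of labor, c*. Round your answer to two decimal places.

c* = 1.94

At the steady state, Δk = 0, so s·k^α = (n + δ)·k.
Dividing both sides by k: k^(1−α) = s / (n + δ).
k^0.5 = 0.36 / (0.026 + 0.093) = 0.36 / 0.119 = 3.0252
k* = 3.0252^(1/0.5) ≈ 9.1518
y* = (k*)^α = 9.1518^0.5 ≈ 3.0252
c* = (1 − s)·y* = (1 − 0.36) × 3.0252 ≈ 1.9361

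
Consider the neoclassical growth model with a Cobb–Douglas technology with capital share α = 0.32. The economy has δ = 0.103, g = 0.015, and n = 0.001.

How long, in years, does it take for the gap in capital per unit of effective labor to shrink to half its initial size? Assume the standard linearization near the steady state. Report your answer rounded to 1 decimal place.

half-life ≈ 8.6 years

Near the steady state the convergence rate is λ = (1 − α)(n + g + δ).
λ = (1 − 0.32) × 0.119 = 0.68 × 0.119 = 0.08092
Half-life = ln 2 / λ = 0.6931 / 0.08092 ≈ 8.57 years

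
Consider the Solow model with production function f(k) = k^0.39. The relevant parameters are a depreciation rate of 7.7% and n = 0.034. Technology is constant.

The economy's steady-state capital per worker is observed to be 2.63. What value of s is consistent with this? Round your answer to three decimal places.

In steady state, investment equals break-even investment: s·k^α = (n + δ)·k.
So s / (n + δ) = (k*)^(1−α) = 2.63^0.61 = 1.8037.
Therefore s = 1.8037 × (n + δ) = 1.8037 × 0.111 = 0.2002.

s ≈ 0.200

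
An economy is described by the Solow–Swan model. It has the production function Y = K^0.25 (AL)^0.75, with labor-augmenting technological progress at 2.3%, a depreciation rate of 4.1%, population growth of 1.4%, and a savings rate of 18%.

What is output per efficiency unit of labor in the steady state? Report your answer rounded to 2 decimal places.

Steady state requires s·f(k) = (n + g + δ)·k, i.e. s·k^α = (n + g + δ)·k.
Rearranging, k^(1−α) = s / (n + g + δ).
k^0.75 = 0.18 / (0.014 + 0.023 + 0.041) = 0.18 / 0.078 = 2.3077
k* = 2.3077^(1/0.75) ≈ 3.0496
y* = (k*)^α = 3.0496^0.25 ≈ 1.3215

y* = 1.32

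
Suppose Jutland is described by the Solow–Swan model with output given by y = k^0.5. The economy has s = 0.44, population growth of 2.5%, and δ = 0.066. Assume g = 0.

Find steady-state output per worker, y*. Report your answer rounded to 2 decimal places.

y* = 4.84

Steady state requires s·f(k) = (n + δ)·k, i.e. s·k^α = (n + δ)·k.
Dividing both sides by k: k^(1−α) = s / (n + δ).
k^0.5 = 0.44 / (0.025 + 0.066) = 0.44 / 0.091 = 4.8352
k* = 4.8352^(1/0.5) ≈ 23.3792
y* = (k*)^α = 23.3792^0.5 ≈ 4.8352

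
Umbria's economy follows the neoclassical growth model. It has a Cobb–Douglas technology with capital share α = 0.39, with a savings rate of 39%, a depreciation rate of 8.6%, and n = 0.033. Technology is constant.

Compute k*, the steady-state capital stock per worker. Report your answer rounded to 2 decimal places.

k* = 7.00

In steady state, investment equals break-even investment: s·k^α = (n + δ)·k.
Rearranging, k^(1−α) = s / (n + δ).
k^0.61 = 0.39 / (0.033 + 0.086) = 0.39 / 0.119 = 3.2773
k* = 3.2773^(1/0.61) ≈ 7.0002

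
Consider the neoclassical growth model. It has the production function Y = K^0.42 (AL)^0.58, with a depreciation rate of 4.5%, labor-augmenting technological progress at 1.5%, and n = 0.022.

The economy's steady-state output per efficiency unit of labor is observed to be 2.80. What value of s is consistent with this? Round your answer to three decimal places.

Steady state requires s·f(k) = (n + g + δ)·k, i.e. s·k^α = (n + g + δ)·k.
Since y* = [s/(n + g + δ)]^(α/(1−α)), we have s/(n + g + δ) = (y*)^((1−α)/α) = 2.80^1.381 = 4.1450.
Therefore s = 4.1450 × (n + g + δ) = 4.1450 × 0.082 = 0.3399.

s ≈ 0.340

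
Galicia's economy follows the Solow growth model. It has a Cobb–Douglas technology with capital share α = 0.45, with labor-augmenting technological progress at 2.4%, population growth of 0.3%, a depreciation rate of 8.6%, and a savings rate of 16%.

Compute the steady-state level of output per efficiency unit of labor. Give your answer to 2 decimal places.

At the steady state, Δk = 0, so s·k^α = (n + g + δ)·k.
Dividing both sides by k: k^(1−α) = s / (n + g + δ).
k^0.55 = 0.16 / (0.003 + 0.024 + 0.086) = 0.16 / 0.113 = 1.4159
k* = 1.4159^(1/0.55) ≈ 1.8819
y* = (k*)^α = 1.8819^0.45 ≈ 1.3291

y* ≈ 1.33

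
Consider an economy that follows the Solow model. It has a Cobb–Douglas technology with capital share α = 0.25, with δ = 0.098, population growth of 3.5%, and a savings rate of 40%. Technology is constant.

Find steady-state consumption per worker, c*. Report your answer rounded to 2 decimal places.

Steady state requires s·f(k) = (n + δ)·k, i.e. s·k^α = (n + δ)·k.
Dividing both sides by k: k^(1−α) = s / (n + δ).
k^0.75 = 0.40 / (0.035 + 0.098) = 0.40 / 0.133 = 3.0075
k* = 3.0075^(1/0.75) ≈ 4.3412
y* = (k*)^α = 4.3412^0.25 ≈ 1.4435
c* = (1 − s)·y* = (1 − 0.40) × 1.4435 ≈ 0.8661

c* ≈ 0.87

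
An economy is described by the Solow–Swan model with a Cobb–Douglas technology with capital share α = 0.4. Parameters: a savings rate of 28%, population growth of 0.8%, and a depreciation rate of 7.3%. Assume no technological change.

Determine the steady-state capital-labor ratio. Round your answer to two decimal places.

k* = 7.90

In steady state, investment equals break-even investment: s·k^α = (n + δ)·k.
Rearranging, k^(1−α) = s / (n + δ).
k^0.6 = 0.28 / (0.008 + 0.073) = 0.28 / 0.081 = 3.4568
k* = 3.4568^(1/0.6) ≈ 7.9030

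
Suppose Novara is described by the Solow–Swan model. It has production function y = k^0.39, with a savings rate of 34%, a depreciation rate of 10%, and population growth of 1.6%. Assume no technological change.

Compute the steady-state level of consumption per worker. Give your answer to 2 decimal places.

Steady state requires s·f(k) = (n + δ)·k, i.e. s·k^α = (n + δ)·k.
Rearranging, k^(1−α) = s / (n + δ).
k^0.61 = 0.34 / (0.016 + 0.100) = 0.34 / 0.116 = 2.9310
k* = 2.9310^(1/0.61) ≈ 5.8291
y* = (k*)^α = 5.8291^0.39 ≈ 1.9888
c* = (1 − s)·y* = (1 − 0.34) × 1.9888 ≈ 1.3126

c* ≈ 1.31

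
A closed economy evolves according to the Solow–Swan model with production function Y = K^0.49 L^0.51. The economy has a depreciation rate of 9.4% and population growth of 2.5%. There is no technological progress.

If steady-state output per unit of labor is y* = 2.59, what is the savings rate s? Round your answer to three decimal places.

At the steady state, Δk = 0, so s·k^α = (n + δ)·k.
Since y* = [s/(n + δ)]^(α/(1−α)), we have s/(n + δ) = (y*)^((1−α)/α) = 2.59^1.0408 = 2.6925.
Therefore s = 2.6925 × (n + δ) = 2.6925 × 0.119 = 0.3204.

s ≈ 0.320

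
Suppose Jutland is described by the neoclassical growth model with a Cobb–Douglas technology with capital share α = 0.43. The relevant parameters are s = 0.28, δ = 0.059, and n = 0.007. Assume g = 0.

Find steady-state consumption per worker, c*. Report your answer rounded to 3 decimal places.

In steady state, investment equals break-even investment: s·k^α = (n + δ)·k.
Rearranging, k^(1−α) = s / (n + δ).
k^0.57 = 0.28 / (0.007 + 0.059) = 0.28 / 0.066 = 4.2424
k* = 4.2424^(1/0.57) ≈ 12.6204
y* = (k*)^α = 12.6204^0.43 ≈ 2.9748
c* = (1 − s)·y* = (1 − 0.28) × 2.9748 ≈ 2.1419

c* = 2.142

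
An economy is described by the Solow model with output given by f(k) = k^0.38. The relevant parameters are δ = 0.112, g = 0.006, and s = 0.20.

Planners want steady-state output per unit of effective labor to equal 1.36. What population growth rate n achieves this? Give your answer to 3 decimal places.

At the steady state, Δk = 0, so s·k^α = (n + g + δ)·k.
Since y* = [s/(n + g + δ)]^(α/(1−α)), we have s/(n + g + δ) = (y*)^((1−α)/α) = 1.36^1.6316 = 1.6515.
Therefore n + g + δ = s / 1.6515 = 0.20 / 1.6515 = 0.1211, so n = 0.1211 − 0.118 = 0.0031.

n ≈ 0.003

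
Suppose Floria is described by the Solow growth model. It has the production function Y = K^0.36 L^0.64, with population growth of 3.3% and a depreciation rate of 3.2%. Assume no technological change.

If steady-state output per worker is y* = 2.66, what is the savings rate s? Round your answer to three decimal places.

At the steady state, Δk = 0, so s·k^α = (n + δ)·k.
Since y* = [s/(n + δ)]^(α/(1−α)), we have s/(n + δ) = (y*)^((1−α)/α) = 2.66^1.7778 = 5.6932.
Therefore s = 5.6932 × (n + δ) = 5.6932 × 0.065 = 0.3701.

s ≈ 0.370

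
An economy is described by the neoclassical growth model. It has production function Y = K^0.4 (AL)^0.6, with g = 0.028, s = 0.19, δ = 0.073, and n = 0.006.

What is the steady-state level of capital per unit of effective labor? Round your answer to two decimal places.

k* ≈ 2.60

In steady state, investment equals break-even investment: s·k^α = (n + g + δ)·k.
Rearranging, k^(1−α) = s / (n + g + δ).
k^0.6 = 0.19 / (0.006 + 0.028 + 0.073) = 0.19 / 0.107 = 1.7757
k* = 1.7757^(1/0.6) ≈ 2.6039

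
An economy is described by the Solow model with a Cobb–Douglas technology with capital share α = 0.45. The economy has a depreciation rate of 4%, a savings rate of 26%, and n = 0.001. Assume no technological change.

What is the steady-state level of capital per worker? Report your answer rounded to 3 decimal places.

k* = 28.743

At the steady state, Δk = 0, so s·k^α = (n + δ)·k.
Dividing both sides by k: k^(1−α) = s / (n + δ).
k^0.55 = 0.26 / (0.001 + 0.040) = 0.26 / 0.041 = 6.3415
k* = 6.3415^(1/0.55) ≈ 28.7429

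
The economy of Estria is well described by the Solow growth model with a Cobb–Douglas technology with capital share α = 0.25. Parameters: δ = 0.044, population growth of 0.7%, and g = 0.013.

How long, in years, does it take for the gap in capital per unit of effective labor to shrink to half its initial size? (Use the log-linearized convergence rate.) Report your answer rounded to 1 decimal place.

t_½ ≈ 14.4 years

Near the steady state the convergence rate is λ = (1 − α)(n + g + δ).
λ = (1 − 0.25) × 0.064 = 0.75 × 0.064 = 0.0480
Half-life = ln 2 / λ = 0.6931 / 0.0480 ≈ 14.44 years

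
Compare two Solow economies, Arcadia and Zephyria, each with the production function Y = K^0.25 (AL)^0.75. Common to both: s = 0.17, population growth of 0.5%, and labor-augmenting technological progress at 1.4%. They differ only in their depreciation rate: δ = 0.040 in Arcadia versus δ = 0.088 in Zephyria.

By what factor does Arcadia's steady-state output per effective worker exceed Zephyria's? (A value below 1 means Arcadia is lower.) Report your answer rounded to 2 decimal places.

ratio ≈ 1.22

Steady-state y* = [s/(n + g + δ)]^(α/(1−α)), so the ratio is [ (s_A/(n + g + δ)_A) / (s_Z/(n + g + δ)_Z) ]^0.3333.
s_A/(n + g + δ)_A = 0.17/0.059 = 2.8814; s_Z/(n + g + δ)_Z = 0.17/0.107 = 1.5888.
Ratio = (2.8814/1.5888)^0.3333 = 1.8136^0.3333 ≈ 1.2195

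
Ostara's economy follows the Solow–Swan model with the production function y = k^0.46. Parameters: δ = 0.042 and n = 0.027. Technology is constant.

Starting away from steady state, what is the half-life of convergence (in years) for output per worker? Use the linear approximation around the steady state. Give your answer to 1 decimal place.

t_½ ≈ 18.6 years

Near the steady state the convergence rate is λ = (1 − α)(n + δ).
λ = (1 − 0.46) × 0.069 = 0.54 × 0.069 = 0.03726
Half-life = ln 2 / λ = 0.6931 / 0.03726 ≈ 18.60 years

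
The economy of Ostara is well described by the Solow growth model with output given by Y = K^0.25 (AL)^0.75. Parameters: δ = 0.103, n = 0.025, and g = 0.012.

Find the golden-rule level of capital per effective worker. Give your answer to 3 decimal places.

k_gold ≈ 2.166

The golden rule sets f'(k) = n + g + δ, i.e. α·k^(α−1) = n + g + δ.
So k^(1−α) = α / (n + g + δ) = 0.25 / 0.140 = 1.7857.
k_gold = 1.7857^(1/0.75) ≈ 2.1664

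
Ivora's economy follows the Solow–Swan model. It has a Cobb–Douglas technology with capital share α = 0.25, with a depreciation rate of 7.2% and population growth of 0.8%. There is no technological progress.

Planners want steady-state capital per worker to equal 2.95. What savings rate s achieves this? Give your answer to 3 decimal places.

In steady state, investment equals break-even investment: s·k^α = (n + δ)·k.
So s / (n + δ) = (k*)^(1−α) = 2.95^0.75 = 2.2510.
Therefore s = 2.2510 × (n + δ) = 2.2510 × 0.080 = 0.1801.

s ≈ 0.180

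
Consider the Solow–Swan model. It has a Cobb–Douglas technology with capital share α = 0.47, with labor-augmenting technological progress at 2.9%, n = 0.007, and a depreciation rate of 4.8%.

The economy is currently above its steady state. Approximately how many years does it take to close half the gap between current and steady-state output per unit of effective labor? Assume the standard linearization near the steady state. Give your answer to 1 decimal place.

Near the steady state the convergence rate is λ = (1 − α)(n + g + δ).
λ = (1 − 0.47) × 0.084 = 0.53 × 0.084 = 0.04452
Half-life = ln 2 / λ = 0.6931 / 0.04452 ≈ 15.57 years

half-life ≈ 15.6 years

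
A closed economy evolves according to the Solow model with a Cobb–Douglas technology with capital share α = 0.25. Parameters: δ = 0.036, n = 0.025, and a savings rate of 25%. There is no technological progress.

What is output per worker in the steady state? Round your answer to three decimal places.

At the steady state, Δk = 0, so s·k^α = (n + δ)·k.
Dividing both sides by k: k^(1−α) = s / (n + δ).
k^0.75 = 0.25 / (0.025 + 0.036) = 0.25 / 0.061 = 4.0984
k* = 4.0984^(1/0.75) ≈ 6.5587
y* = (k*)^α = 6.5587^0.25 ≈ 1.6003

y* = 1.600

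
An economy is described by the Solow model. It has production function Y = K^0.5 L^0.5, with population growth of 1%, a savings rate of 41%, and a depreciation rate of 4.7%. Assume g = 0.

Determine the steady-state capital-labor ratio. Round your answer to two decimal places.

k* ≈ 51.74

Steady state requires s·f(k) = (n + δ)·k, i.e. s·k^α = (n + δ)·k.
Dividing both sides by k: k^(1−α) = s / (n + δ).
k^0.5 = 0.41 / (0.010 + 0.047) = 0.41 / 0.057 = 7.1930
k* = 7.1930^(1/0.5) ≈ 51.7392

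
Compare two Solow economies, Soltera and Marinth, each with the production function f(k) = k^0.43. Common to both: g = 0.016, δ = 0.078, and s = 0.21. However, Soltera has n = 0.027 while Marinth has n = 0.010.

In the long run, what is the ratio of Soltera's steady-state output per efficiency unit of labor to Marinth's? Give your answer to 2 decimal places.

y*_S / y*_M ≈ 0.89

Steady-state y* = [s/(n + g + δ)]^(α/(1−α)), so the ratio is [ (s_S/(n + g + δ)_S) / (s_M/(n + g + δ)_M) ]^0.7544.
s_S/(n + g + δ)_S = 0.21/0.121 = 1.7355; s_M/(n + g + δ)_M = 0.21/0.104 = 2.0192.
Ratio = (1.7355/2.0192)^0.7544 = 0.8595^0.7544 ≈ 0.8921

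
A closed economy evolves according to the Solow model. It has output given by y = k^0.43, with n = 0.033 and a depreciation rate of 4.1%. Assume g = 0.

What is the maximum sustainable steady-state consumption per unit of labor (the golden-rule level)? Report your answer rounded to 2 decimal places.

At the golden rule, f'(k) = n + δ, so α·k^(α−1) = n + δ and k_gold = (α/(n + δ))^(1/(1−α)).
k_gold = (0.43/0.074)^(1/0.57) = 5.8108^1.7544 ≈ 21.9167
c_gold = f(k_gold) − (n + δ)·k_gold = 3.7717 − 0.074×21.9167 ≈ 2.1499

c_gold ≈ 2.15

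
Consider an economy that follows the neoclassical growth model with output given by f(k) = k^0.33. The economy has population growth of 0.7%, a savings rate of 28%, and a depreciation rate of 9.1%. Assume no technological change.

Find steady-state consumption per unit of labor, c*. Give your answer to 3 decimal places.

In steady state, investment equals break-even investment: s·k^α = (n + δ)·k.
Rearranging, k^(1−α) = s / (n + δ).
k^0.67 = 0.28 / (0.007 + 0.091) = 0.28 / 0.098 = 2.8571
k* = 2.8571^(1/0.67) ≈ 4.7917
y* = (k*)^α = 4.7917^0.33 ≈ 1.6771
c* = (1 − s)·y* = (1 − 0.28) × 1.6771 ≈ 1.2075

c* = 1.208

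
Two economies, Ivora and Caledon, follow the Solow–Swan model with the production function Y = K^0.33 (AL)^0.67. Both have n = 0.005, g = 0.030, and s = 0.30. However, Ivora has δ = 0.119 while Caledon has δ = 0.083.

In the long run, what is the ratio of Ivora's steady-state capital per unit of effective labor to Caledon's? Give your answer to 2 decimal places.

ratio ≈ 0.67

Steady-state k* = [s/(n + g + δ)]^(1/(1−α)), so the ratio is [ (s_I/(n + g + δ)_I) / (s_C/(n + g + δ)_C) ]^1.4925.
s_I/(n + g + δ)_I = 0.30/0.154 = 1.9481; s_C/(n + g + δ)_C = 0.30/0.118 = 2.5424.
Ratio = (1.9481/2.5424)^1.4925 = 0.7662^1.4925 ≈ 0.6720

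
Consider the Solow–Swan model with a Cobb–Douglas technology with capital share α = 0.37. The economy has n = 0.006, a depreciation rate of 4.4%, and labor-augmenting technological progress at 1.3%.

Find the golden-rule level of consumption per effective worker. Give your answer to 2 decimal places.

c_gold ≈ 1.78

At the golden rule, f'(k) = n + g + δ, so α·k^(α−1) = n + g + δ and k_gold = (α/(n + g + δ))^(1/(1−α)).
k_gold = (0.37/0.063)^(1/0.63) = 5.8730^1.5873 ≈ 16.6116
c_gold = f(k_gold) − (n + g + δ)·k_gold = 2.8285 − 0.063×16.6116 ≈ 1.7820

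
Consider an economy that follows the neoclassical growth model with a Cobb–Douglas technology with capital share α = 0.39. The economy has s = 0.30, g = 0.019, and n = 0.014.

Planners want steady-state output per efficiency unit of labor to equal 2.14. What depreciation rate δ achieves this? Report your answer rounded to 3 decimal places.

δ ≈ 0.058

Steady state requires s·f(k) = (n + g + δ)·k, i.e. s·k^α = (n + g + δ)·k.
Since y* = [s/(n + g + δ)]^(α/(1−α)), we have s/(n + g + δ) = (y*)^((1−α)/α) = 2.14^1.5641 = 3.2870.
Therefore n + g + δ = s / 3.2870 = 0.30 / 3.2870 = 0.0913, so δ = 0.0913 − 0.033 = 0.0583.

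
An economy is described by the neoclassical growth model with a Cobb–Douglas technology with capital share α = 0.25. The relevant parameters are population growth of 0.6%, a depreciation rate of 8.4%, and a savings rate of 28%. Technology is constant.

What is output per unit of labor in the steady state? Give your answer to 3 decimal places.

y* = 1.460

At the steady state, Δk = 0, so s·k^α = (n + δ)·k.
Rearranging, k^(1−α) = s / (n + δ).
k^0.75 = 0.28 / (0.006 + 0.084) = 0.28 / 0.090 = 3.1111
k* = 3.1111^(1/0.75) ≈ 4.5417
y* = (k*)^α = 4.5417^0.25 ≈ 1.4598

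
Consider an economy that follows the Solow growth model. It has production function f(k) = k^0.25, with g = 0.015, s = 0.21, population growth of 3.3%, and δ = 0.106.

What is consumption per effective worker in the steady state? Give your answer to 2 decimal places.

At the steady state, Δk = 0, so s·k^α = (n + g + δ)·k.
Dividing both sides by k: k^(1−α) = s / (n + g + δ).
k^0.75 = 0.21 / (0.033 + 0.015 + 0.106) = 0.21 / 0.154 = 1.3636
k* = 1.3636^(1/0.75) ≈ 1.5121
y* = (k*)^α = 1.5121^0.25 ≈ 1.1089
c* = (1 − s)·y* = (1 − 0.21) × 1.1089 ≈ 0.8760

c* = 0.88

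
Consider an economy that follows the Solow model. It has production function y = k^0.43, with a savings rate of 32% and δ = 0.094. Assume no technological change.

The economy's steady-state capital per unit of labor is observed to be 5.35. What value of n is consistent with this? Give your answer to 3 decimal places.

n ≈ 0.029

At the steady state, Δk = 0, so s·k^α = (n + δ)·k.
So s / (n + δ) = (k*)^(1−α) = 5.35^0.57 = 2.6011.
Therefore n + δ = s / 2.6011 = 0.32 / 2.6011 = 0.1230, so n = 0.1230 − 0.094 = 0.0290.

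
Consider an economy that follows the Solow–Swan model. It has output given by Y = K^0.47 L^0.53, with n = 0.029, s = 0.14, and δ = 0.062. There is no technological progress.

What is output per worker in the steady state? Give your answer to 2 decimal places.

y* ≈ 1.47

In steady state, investment equals break-even investment: s·k^α = (n + δ)·k.
Rearranging, k^(1−α) = s / (n + δ).
k^0.53 = 0.14 / (0.029 + 0.062) = 0.14 / 0.091 = 1.5385
k* = 1.5385^(1/0.53) ≈ 2.2543
y* = (k*)^α = 2.2543^0.47 ≈ 1.4653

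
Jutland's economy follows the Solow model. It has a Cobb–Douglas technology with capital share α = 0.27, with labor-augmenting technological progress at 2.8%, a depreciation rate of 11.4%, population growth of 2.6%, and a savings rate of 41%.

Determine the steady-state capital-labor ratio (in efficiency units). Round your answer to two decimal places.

Steady state requires s·f(k) = (n + g + δ)·k, i.e. s·k^α = (n + g + δ)·k.
Dividing both sides by k: k^(1−α) = s / (n + g + δ).
k^0.73 = 0.41 / (0.026 + 0.028 + 0.114) = 0.41 / 0.168 = 2.4405
k* = 2.4405^(1/0.73) ≈ 3.3946

k* ≈ 3.39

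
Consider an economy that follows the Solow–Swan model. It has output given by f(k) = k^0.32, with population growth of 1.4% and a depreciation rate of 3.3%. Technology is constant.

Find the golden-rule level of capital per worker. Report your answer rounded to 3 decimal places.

The golden rule sets f'(k) = n + δ, i.e. α·k^(α−1) = n + δ.
So k^(1−α) = α / (n + δ) = 0.32 / 0.047 = 6.8085.
k_gold = 6.8085^(1/0.68) ≈ 16.7910

k_gold ≈ 16.791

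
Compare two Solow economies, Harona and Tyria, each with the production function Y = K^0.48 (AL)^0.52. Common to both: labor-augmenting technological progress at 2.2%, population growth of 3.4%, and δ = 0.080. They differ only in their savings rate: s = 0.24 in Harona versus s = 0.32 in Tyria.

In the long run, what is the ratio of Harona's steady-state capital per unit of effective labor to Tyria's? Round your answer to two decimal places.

ratio ≈ 0.58

Steady-state k* = [s/(n + g + δ)]^(1/(1−α)), so the ratio is [ (s_H/(n + g + δ)_H) / (s_T/(n + g + δ)_T) ]^1.9231.
s_H/(n + g + δ)_H = 0.24/0.136 = 1.7647; s_T/(n + g + δ)_T = 0.32/0.136 = 2.3529.
Ratio = (1.7647/2.3529)^1.9231 = 0.7500^1.9231 ≈ 0.5751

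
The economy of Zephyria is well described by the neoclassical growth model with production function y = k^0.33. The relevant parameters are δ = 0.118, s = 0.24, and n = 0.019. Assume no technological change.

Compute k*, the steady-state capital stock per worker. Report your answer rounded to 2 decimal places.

k* ≈ 2.31

Steady state requires s·f(k) = (n + δ)·k, i.e. s·k^α = (n + δ)·k.
Dividing both sides by k: k^(1−α) = s / (n + δ).
k^0.67 = 0.24 / (0.019 + 0.118) = 0.24 / 0.137 = 1.7518
k* = 1.7518^(1/0.67) ≈ 2.3089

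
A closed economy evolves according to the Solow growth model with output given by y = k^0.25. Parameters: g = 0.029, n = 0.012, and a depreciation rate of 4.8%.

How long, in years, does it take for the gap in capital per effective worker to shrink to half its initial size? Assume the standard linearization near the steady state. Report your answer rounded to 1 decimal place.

Near the steady state the convergence rate is λ = (1 − α)(n + g + δ).
λ = (1 − 0.25) × 0.089 = 0.75 × 0.089 = 0.06675
Half-life = ln 2 / λ = 0.6931 / 0.06675 ≈ 10.38 years

about 10.4 years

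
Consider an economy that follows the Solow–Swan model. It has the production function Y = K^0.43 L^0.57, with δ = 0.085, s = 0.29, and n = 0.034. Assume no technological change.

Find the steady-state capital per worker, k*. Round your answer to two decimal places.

k* ≈ 4.77

At the steady state, Δk = 0, so s·k^α = (n + δ)·k.
Rearranging, k^(1−α) = s / (n + δ).
k^0.57 = 0.29 / (0.034 + 0.085) = 0.29 / 0.119 = 2.4370
k* = 2.4370^(1/0.57) ≈ 4.7719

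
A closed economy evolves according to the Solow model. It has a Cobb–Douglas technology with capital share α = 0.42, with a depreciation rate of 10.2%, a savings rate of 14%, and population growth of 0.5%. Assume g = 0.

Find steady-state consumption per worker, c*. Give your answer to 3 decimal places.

c* ≈ 1.045

In steady state, investment equals break-even investment: s·k^α = (n + δ)·k.
Dividing both sides by k: k^(1−α) = s / (n + δ).
k^0.58 = 0.14 / (0.005 + 0.102) = 0.14 / 0.107 = 1.3084
k* = 1.3084^(1/0.58) ≈ 1.5896
y* = (k*)^α = 1.5896^0.42 ≈ 1.2149
c* = (1 − s)·y* = (1 − 0.14) × 1.2149 ≈ 1.0448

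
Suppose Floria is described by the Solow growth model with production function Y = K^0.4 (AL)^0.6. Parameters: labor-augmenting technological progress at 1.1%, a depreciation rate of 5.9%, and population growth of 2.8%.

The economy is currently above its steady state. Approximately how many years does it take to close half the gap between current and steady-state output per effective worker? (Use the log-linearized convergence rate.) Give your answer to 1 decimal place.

Near the steady state the convergence rate is λ = (1 − α)(n + g + δ).
λ = (1 − 0.4) × 0.098 = 0.6 × 0.098 = 0.0588
Half-life = ln 2 / λ = 0.6931 / 0.0588 ≈ 11.79 years

about 11.8 years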